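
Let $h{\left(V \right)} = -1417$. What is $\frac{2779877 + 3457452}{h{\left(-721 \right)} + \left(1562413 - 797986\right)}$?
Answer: $\frac{6237329}{763010} \approx 8.1746$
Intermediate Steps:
$\frac{2779877 + 3457452}{h{\left(-721 \right)} + \left(1562413 - 797986\right)} = \frac{2779877 + 3457452}{-1417 + \left(1562413 - 797986\right)} = \frac{6237329}{-1417 + 764427} = \frac{6237329}{763010}$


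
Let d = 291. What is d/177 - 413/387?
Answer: 13172/22833 ≈ 0.57688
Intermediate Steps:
d/177 - 413/387 = 291/177 - 413/387 = 291*(1/177) - 413*1/387 = 97/59 - 413/387 = 13172/22833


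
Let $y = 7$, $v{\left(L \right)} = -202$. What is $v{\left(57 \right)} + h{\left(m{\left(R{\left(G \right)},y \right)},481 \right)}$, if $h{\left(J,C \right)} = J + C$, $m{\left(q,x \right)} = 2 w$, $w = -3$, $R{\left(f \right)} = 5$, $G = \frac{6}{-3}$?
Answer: $273$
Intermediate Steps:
$G = -2$ ($G = 6 \left(- \frac{1}{3}\right) = -2$)
$m{\left(q,x \right)} = -6$ ($m{\left(q,x \right)} = 2 \left(-3\right) = -6$)
$h{\left(J,C \right)} = C + J$
$v{\left(57 \right)} + h{\left(m{\left(R{\left(G \right)},y \right)},481 \right)} = -202 + \left(481 - 6\right) = -202 + 475 = 273$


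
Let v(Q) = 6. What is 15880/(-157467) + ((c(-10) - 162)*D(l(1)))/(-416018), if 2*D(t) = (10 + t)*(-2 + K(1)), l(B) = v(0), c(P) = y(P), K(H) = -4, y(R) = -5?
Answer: -3934310656/32754553203 ≈ -0.12011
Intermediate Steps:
c(P) = -5
l(B) = 6
D(t) = -30 - 3*t (D(t) = ((10 + t)*(-2 - 4))/2 = ((10 + t)*(-6))/2 = (-60 - 6*t)/2 = -30 - 3*t)
15880/(-157467) + ((c(-10) - 162)*D(l(1)))/(-416018) = 15880/(-157467) + ((-5 - 162)*(-30 - 3*6))/(-416018) = 15880*(-1/157467) - 167*(-30 - 18)*(-1/416018) = -15880/157467 - 167*(-48)*(-1/416018) = -15880/157467 + 8016*(-1/416018) = -15880/157467 - 4008/208009 = -3934310656/32754553203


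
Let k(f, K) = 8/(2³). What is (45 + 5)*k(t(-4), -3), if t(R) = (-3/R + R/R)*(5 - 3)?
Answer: 50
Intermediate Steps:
t(R) = 2 - 6/R (t(R) = (-3/R + 1)*2 = (1 - 3/R)*2 = 2 - 6/R)
k(f, K) = 1 (k(f, K) = 8/8 = 8*(⅛) = 1)
(45 + 5)*k(t(-4), -3) = (45 + 5)*1 = 50*1 = 50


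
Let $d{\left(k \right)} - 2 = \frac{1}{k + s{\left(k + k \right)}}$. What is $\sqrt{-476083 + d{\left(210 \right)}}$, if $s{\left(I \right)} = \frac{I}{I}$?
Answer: $\frac{i \sqrt{21195601990}}{211} \approx 689.99 i$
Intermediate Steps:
$s{\left(I \right)} = 1$
$d{\left(k \right)} = 2 + \frac{1}{1 + k}$ ($d{\left(k \right)} = 2 + \frac{1}{k + 1} = 2 + \frac{1}{1 + k}$)
$\sqrt{-476083 + d{\left(210 \right)}} = \sqrt{-476083 + \frac{3 + 2 \cdot 210}{1 + 210}} = \sqrt{-476083 + \frac{3 + 420}{211}} = \sqrt{-476083 + \frac{1}{211} \cdot 423} = \sqrt{-476083 + \frac{423}{211}} = \sqrt{- \frac{100453090}{211}} = \frac{i \sqrt{21195601990}}{211}$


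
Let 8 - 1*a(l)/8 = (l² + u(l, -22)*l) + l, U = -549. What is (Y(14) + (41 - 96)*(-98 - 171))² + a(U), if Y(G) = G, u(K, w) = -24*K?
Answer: 274768721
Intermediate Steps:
a(l) = 64 - 8*l + 184*l² (a(l) = 64 - 8*((l² + (-24*l)*l) + l) = 64 - 8*((l² - 24*l²) + l) = 64 - 8*(-23*l² + l) = 64 - 8*(l - 23*l²) = 64 + (-8*l + 184*l²) = 64 - 8*l + 184*l²)
(Y(14) + (41 - 96)*(-98 - 171))² + a(U) = (14 + (41 - 96)*(-98 - 171))² + (64 - 8*(-549) + 184*(-549)²) = (14 - 55*(-269))² + (64 + 4392 + 184*301401) = (14 + 14795)² + (64 + 4392 + 55457784) = 14809² + 55462240 = 219306481 + 55462240 = 274768721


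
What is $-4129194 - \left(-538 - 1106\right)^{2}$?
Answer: $-6831930$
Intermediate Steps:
$-4129194 - \left(-538 - 1106\right)^{2} = -4129194 - \left(-1644\right)^{2} = -4129194 - 2702736 = -6831930$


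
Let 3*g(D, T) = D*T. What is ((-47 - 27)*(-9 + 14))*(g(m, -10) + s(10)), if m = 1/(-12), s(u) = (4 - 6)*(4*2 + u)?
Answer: 118955/9 ≈ 13217.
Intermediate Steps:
s(u) = -16 - 2*u (s(u) = -2*(8 + u) = -16 - 2*u)
m = -1/12 ≈ -0.083333
g(D, T) = D*T/3 (g(D, T) = (D*T)/3 = D*T/3)
((-47 - 27)*(-9 + 14))*(g(m, -10) + s(10)) = ((-47 - 27)*(-9 + 14))*((⅓)*(-1/12)*(-10) + (-16 - 2*10)) = (-74*5)*(5/18 + (-16 - 20)) = -370*(5/18 - 36) = -370*(-643/18) = 118955/9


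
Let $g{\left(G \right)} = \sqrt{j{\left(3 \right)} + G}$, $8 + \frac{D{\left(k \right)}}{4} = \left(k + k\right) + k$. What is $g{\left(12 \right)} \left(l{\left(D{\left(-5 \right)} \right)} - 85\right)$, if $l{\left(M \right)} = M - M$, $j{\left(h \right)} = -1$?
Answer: $- 85 \sqrt{11} \approx -281.91$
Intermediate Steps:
$D{\left(k \right)} = -32 + 12 k$ ($D{\left(k \right)} = -32 + 4 \left(\left(k + k\right) + k\right) = -32 + 4 \left(2 k + k\right) = -32 + 4 \cdot 3 k = -32 + 12 k$)
$l{\left(M \right)} = 0$
$g{\left(G \right)} = \sqrt{-1 + G}$
$g{\left(12 \right)} \left(l{\left(D{\left(-5 \right)} \right)} - 85\right) = \sqrt{-1 + 12} \left(0 - 85\right) = \sqrt{11} \left(-85\right) = - 85 \sqrt{11}$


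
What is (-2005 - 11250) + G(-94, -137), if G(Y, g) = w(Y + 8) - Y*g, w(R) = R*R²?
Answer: -662189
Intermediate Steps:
w(R) = R³
G(Y, g) = (8 + Y)³ - Y*g (G(Y, g) = (Y + 8)³ - Y*g = (8 + Y)³ - Y*g)
(-2005 - 11250) + G(-94, -137) = (-2005 - 11250) + ((8 - 94)³ - 1*(-94)*(-137)) = -13255 + ((-86)³ - 12878) = -13255 + (-636056 - 12878) = -13255 - 648934 = -662189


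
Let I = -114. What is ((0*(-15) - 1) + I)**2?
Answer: 13225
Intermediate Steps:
((0*(-15) - 1) + I)**2 = ((0*(-15) - 1) - 114)**2 = ((0 - 1) - 114)**2 = (-1 - 114)**2 = (-115)**2 = 13225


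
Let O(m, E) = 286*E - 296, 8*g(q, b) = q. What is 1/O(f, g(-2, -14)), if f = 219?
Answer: -2/735 ≈ -0.0027211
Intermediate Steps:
g(q, b) = q/8
O(m, E) = -296 + 286*E
1/O(f, g(-2, -14)) = 1/(-296 + 286*((⅛)*(-2))) = 1/(-296 + 286*(-¼)) = 1/(-296 - 143/2) = 1/(-735/2) = -2/735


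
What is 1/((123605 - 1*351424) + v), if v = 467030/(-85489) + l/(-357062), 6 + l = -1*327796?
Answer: -15262436659/3477142424817062 ≈ -4.3894e-6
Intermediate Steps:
l = -327802 (l = -6 - 1*327796 = -6 - 327796 = -327802)
v = -69367600341/15262436659 (v = 467030/(-85489) - 327802/(-357062) = 467030*(-1/85489) - 327802*(-1/357062) = -467030/85489 + 163901/178531 = -69367600341/15262436659 ≈ -4.5450)
1/((123605 - 1*351424) + v) = 1/((123605 - 1*351424) - 69367600341/15262436659) = 1/((123605 - 351424) - 69367600341/15262436659) = 1/(-227819 - 69367600341/15262436659) = 1/(-3477142424817062/15262436659) = -15262436659/3477142424817062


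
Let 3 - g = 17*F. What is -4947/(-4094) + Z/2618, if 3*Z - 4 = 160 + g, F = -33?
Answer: 2988155/2296734 ≈ 1.3010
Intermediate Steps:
g = 564 (g = 3 - 17*(-33) = 3 - 1*(-561) = 3 + 561 = 564)
Z = 728/3 (Z = 4/3 + (160 + 564)/3 = 4/3 + (⅓)*724 = 4/3 + 724/3 = 728/3 ≈ 242.67)
-4947/(-4094) + Z/2618 = -4947/(-4094) + (728/3)/2618 = -4947*(-1/4094) + (728/3)*(1/2618) = 4947/4094 + 52/561 = 2988155/2296734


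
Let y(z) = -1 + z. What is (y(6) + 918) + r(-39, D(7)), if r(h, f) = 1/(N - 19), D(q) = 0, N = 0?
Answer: 17536/19 ≈ 922.95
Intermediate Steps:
r(h, f) = -1/19 (r(h, f) = 1/(0 - 19) = 1/(-19) = -1/19)
(y(6) + 918) + r(-39, D(7)) = ((-1 + 6) + 918) - 1/19 = (5 + 918) - 1/19 = 923 - 1/19 = 17536/19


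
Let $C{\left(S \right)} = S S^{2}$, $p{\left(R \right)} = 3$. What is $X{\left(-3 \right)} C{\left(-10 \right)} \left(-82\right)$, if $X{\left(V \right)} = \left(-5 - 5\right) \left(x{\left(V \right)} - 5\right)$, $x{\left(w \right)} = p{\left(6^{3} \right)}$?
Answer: $1640000$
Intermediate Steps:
$x{\left(w \right)} = 3$
$C{\left(S \right)} = S^{3}$
$X{\left(V \right)} = 20$ ($X{\left(V \right)} = \left(-5 - 5\right) \left(3 - 5\right) = \left(-10\right) \left(-2\right) = 20$)
$X{\left(-3 \right)} C{\left(-10 \right)} \left(-82\right) = 20 \left(-10\right)^{3} \left(-82\right) = 20 \left(-1000\right) \left(-82\right) = \left(-20000\right) \left(-82\right) = 1640000$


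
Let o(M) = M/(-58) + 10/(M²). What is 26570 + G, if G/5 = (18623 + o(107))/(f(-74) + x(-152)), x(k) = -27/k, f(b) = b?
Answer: 94290607734230/3725607641 ≈ 25309.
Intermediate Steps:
o(M) = 10/M² - M/58 (o(M) = M*(-1/58) + 10/M² = -M/58 + 10/M² = 10/M² - M/58)
G = -4698787287140/3725607641 (G = 5*((18623 + (10/107² - 1/58*107))/(-74 - 27/(-152))) = 5*((18623 + (10*(1/11449) - 107/58))/(-74 - 27*(-1/152))) = 5*((18623 + (10/11449 - 107/58))/(-74 + 27/152)) = 5*((18623 - 1224463/664042)/(-11221/152)) = 5*((12365229703/664042)*(-152/11221)) = 5*(-939757457428/3725607641) = -4698787287140/3725607641 ≈ -1261.2)
26570 + G = 26570 - 4698787287140/3725607641 = 94290607734230/3725607641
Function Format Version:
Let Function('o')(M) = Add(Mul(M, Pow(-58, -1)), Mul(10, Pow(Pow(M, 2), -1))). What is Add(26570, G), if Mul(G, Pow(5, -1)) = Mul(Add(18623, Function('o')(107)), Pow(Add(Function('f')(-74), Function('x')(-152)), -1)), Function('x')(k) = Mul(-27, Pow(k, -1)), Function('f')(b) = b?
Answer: Rational(94290607734230, 3725607641) ≈ 25309.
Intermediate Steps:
Function('o')(M) = Add(Mul(10, Pow(M, -2)), Mul(Rational(-1, 58), M)) (Function('o')(M) = Add(Mul(M, Rational(-1, 58)), Mul(10, Pow(M, -2))) = Add(Mul(Rational(-1, 58), M), Mul(10, Pow(M, -2))) = Add(Mul(10, Pow(M, -2)), Mul(Rational(-1, 58), M)))
G = Rational(-4698787287140, 3725607641) (G = Mul(5, Mul(Add(18623, Add(Mul(10, Pow(107, -2)), Mul(Rational(-1, 58), 107))), Pow(Add(-74, Mul(-27, Pow(-152, -1))), -1))) = Mul(5, Mul(Add(18623, Add(Mul(10, Rational(1, 11449)), Rational(-107, 58))), Pow(Add(-74, Mul(-27, Rational(-1, 152))), -1))) = Mul(5, Mul(Add(18623, Add(Rational(10, 11449), Rational(-107, 58))), Pow(Add(-74, Rational(27, 152)), -1))) = Mul(5, Mul(Add(18623, Rational(-1224463, 664042)), Pow(Rational(-11221, 152), -1))) = Mul(5, Mul(Rational(12365229703, 664042), Rational(-152, 11221))) = Mul(5, Rational(-939757457428, 3725607641)) = Rational(-4698787287140, 3725607641) ≈ -1261.2)
Add(26570, G) = Add(26570, Rational(-4698787287140, 3725607641)) = Rational(94290607734230, 3725607641)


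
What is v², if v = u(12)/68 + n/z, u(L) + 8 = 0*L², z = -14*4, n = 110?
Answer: 982081/226576 ≈ 4.3344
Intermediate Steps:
z = -56
u(L) = -8 (u(L) = -8 + 0*L² = -8 + 0 = -8)
v = -991/476 (v = -8/68 + 110/(-56) = -8*1/68 + 110*(-1/56) = -2/17 - 55/28 = -991/476 ≈ -2.0819)
v² = (-991/476)² = 982081/226576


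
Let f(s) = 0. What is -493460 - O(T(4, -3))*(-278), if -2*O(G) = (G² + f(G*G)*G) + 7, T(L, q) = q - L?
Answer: -501244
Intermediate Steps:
O(G) = -7/2 - G²/2 (O(G) = -((G² + 0*G) + 7)/2 = -((G² + 0) + 7)/2 = -(G² + 7)/2 = -(7 + G²)/2 = -7/2 - G²/2)
-493460 - O(T(4, -3))*(-278) = -493460 - (-7/2 - (-3 - 1*4)²/2)*(-278) = -493460 - (-7/2 - (-3 - 4)²/2)*(-278) = -493460 - (-7/2 - ½*(-7)²)*(-278) = -493460 - (-7/2 - ½*49)*(-278) = -493460 - (-7/2 - 49/2)*(-278) = -493460 - (-28)*(-278) = -493460 - 1*7784 = -493460 - 7784 = -501244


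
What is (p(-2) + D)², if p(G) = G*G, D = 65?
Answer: 4761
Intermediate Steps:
p(G) = G²
(p(-2) + D)² = ((-2)² + 65)² = (4 + 65)² = 69² = 4761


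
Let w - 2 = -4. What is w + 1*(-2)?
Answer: -4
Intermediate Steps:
w = -2 (w = 2 - 4 = -2)
w + 1*(-2) = -2 + 1*(-2) = -2 - 2 = -4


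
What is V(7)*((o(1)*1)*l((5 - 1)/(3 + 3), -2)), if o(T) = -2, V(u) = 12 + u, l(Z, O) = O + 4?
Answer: -76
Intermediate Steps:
l(Z, O) = 4 + O
V(7)*((o(1)*1)*l((5 - 1)/(3 + 3), -2)) = (12 + 7)*((-2*1)*(4 - 2)) = 19*(-2*2) = 19*(-4) = -76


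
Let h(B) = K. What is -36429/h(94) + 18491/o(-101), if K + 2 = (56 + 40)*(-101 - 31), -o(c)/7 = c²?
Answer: 2366930669/905012318 ≈ 2.6154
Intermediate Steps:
o(c) = -7*c²
K = -12674 (K = -2 + (56 + 40)*(-101 - 31) = -2 + 96*(-132) = -2 - 12672 = -12674)
h(B) = -12674
-36429/h(94) + 18491/o(-101) = -36429/(-12674) + 18491/((-7*(-101)²)) = -36429*(-1/12674) + 18491/((-7*10201)) = 36429/12674 + 18491/(-71407) = 36429/12674 + 18491*(-1/71407) = 36429/12674 - 18491/71407 = 2366930669/905012318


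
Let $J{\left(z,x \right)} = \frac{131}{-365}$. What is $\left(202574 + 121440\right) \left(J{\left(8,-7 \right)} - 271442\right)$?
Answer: $- \frac{32102160434454}{365} \approx -8.7951 \cdot 10^{10}$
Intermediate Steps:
$J{\left(z,x \right)} = - \frac{131}{365}$ ($J{\left(z,x \right)} = 131 \left(- \frac{1}{365}\right) = - \frac{131}{365}$)
$\left(202574 + 121440\right) \left(J{\left(8,-7 \right)} - 271442\right) = \left(202574 + 121440\right) \left(- \frac{131}{365} - 271442\right) = 324014 \left(- \frac{99076461}{365}\right) = - \frac{32102160434454}{365}$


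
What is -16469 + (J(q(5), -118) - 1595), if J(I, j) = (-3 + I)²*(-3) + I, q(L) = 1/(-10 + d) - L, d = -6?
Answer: -4675603/256 ≈ -18264.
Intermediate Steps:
q(L) = -1/16 - L (q(L) = 1/(-10 - 6) - L = 1/(-16) - L = -1/16 - L)
J(I, j) = I - 3*(-3 + I)² (J(I, j) = -3*(-3 + I)² + I = I - 3*(-3 + I)²)
-16469 + (J(q(5), -118) - 1595) = -16469 + (((-1/16 - 1*5) - 3*(-3 + (-1/16 - 1*5))²) - 1595) = -16469 + (((-1/16 - 5) - 3*(-3 + (-1/16 - 5))²) - 1595) = -16469 + ((-81/16 - 3*(-3 - 81/16)²) - 1595) = -16469 + ((-81/16 - 3*(-129/16)²) - 1595) = -16469 + ((-81/16 - 3*16641/256) - 1595) = -16469 + ((-81/16 - 49923/256) - 1595) = -16469 + (-51219/256 - 1595) = -16469 - 459539/256 = -4675603/256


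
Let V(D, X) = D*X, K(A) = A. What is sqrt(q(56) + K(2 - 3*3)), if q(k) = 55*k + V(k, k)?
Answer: sqrt(6209) ≈ 78.797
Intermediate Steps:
q(k) = k**2 + 55*k (q(k) = 55*k + k*k = 55*k + k**2 = k**2 + 55*k)
sqrt(q(56) + K(2 - 3*3)) = sqrt(56*(55 + 56) + (2 - 3*3)) = sqrt(56*111 + (2 - 9)) = sqrt(6216 - 7) = sqrt(6209)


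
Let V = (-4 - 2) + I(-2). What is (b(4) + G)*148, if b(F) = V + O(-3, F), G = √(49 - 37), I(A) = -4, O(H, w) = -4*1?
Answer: -2072 + 296*√3 ≈ -1559.3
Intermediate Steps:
O(H, w) = -4
G = 2*√3 (G = √12 = 2*√3 ≈ 3.4641)
V = -10 (V = (-4 - 2) - 4 = -6 - 4 = -10)
b(F) = -14 (b(F) = -10 - 4 = -14)
(b(4) + G)*148 = (-14 + 2*√3)*148 = -2072 + 296*√3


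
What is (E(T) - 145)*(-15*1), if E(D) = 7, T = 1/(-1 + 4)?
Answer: 2070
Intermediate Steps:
T = ⅓ (T = 1/3 = ⅓ ≈ 0.33333)
(E(T) - 145)*(-15*1) = (7 - 145)*(-15*1) = -138*(-15) = 2070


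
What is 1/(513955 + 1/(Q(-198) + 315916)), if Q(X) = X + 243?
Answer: 315961/162389735756 ≈ 1.9457e-6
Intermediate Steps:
Q(X) = 243 + X
1/(513955 + 1/(Q(-198) + 315916)) = 1/(513955 + 1/((243 - 198) + 315916)) = 1/(513955 + 1/(45 + 315916)) = 1/(513955 + 1/315961) = 1/(162389735756/315961) = 315961/162389735756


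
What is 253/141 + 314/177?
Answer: 9895/2773 ≈ 3.5683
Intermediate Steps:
253/141 + 314/177 = 9895/2773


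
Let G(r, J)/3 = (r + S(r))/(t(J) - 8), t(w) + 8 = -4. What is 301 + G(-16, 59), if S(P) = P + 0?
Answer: 1529/5 ≈ 305.80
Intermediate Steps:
t(w) = -12 (t(w) = -8 - 4 = -12)
S(P) = P
G(r, J) = -3*r/10 (G(r, J) = 3*((r + r)/(-12 - 8)) = 3*((2*r)/(-20)) = 3*((2*r)*(-1/20)) = 3*(-r/10) = -3*r/10)
301 + G(-16, 59) = 301 - 3/10*(-16) = 301 + 24/5 = 1529/5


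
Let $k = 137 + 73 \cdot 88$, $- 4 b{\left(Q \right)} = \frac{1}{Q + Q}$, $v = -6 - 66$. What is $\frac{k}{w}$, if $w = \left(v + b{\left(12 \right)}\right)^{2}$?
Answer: $\frac{60466176}{47789569} \approx 1.2653$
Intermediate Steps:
$v = -72$ ($v = -6 - 66 = -72$)
$b{\left(Q \right)} = - \frac{1}{8 Q}$ ($b{\left(Q \right)} = - \frac{1}{4 \left(Q + Q\right)} = - \frac{1}{4 \cdot 2 Q} = - \frac{\frac{1}{2} \frac{1}{Q}}{4} = - \frac{1}{8 Q}$)
$k = 6561$ ($k = 137 + 6424 = 6561$)
$w = \frac{47789569}{9216}$ ($w = \left(-72 - \frac{1}{8 \cdot 12}\right)^{2} = \left(-72 - \frac{1}{96}\right)^{2} = \left(- \frac{6913}{96}\right)^{2} = \frac{47789569}{9216} \approx 5185.5$)
$\frac{k}{w} = \frac{6561}{\frac{47789569}{9216}} = 6561 \cdot \frac{9216}{47789569} = \frac{60466176}{47789569}$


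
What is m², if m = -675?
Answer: 455625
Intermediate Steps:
m² = (-675)² = 455625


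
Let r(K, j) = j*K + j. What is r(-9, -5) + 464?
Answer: 504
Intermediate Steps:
r(K, j) = j + K*j (r(K, j) = K*j + j = j + K*j)
r(-9, -5) + 464 = -5*(1 - 9) + 464 = -5*(-8) + 464 = 40 + 464 = 504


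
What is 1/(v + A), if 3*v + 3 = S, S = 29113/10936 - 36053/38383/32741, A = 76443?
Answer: 13743247173608/1050573495727897113 ≈ 1.3082e-5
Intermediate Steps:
S = 36585848863131/13743247173608 (S = 29113*(1/10936) - 36053*1/38383*(1/32741) = 29113/10936 - 36053/38383*1/32741 = 29113/10936 - 36053/1256697803 = 36585848863131/13743247173608 ≈ 2.6621)
v = -1547964219231/13743247173608 (v = -1 + (⅓)*(36585848863131/13743247173608) = -1 + 12195282954377/13743247173608 = -1547964219231/13743247173608 ≈ -0.11263)
1/(v + A) = 1/(-1547964219231/13743247173608 + 76443) = 1/(1050573495727897113/13743247173608) = 13743247173608/1050573495727897113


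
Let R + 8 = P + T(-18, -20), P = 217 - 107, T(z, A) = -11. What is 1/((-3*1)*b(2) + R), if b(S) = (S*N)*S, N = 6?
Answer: 1/19 ≈ 0.052632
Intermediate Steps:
P = 110
b(S) = 6*S² (b(S) = (S*6)*S = (6*S)*S = 6*S²)
R = 91 (R = -8 + (110 - 11) = -8 + 99 = 91)
1/((-3*1)*b(2) + R) = 1/((-3*1)*(6*2²) + 91) = 1/(-18*4 + 91) = 1/(-3*24 + 91) = 1/(-72 + 91) = 1/19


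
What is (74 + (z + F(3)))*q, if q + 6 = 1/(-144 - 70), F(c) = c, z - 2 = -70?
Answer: -11565/214 ≈ -54.042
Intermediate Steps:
z = -68 (z = 2 - 70 = -68)
q = -1285/214 (q = -6 + 1/(-144 - 70) = -6 + 1/(-214) = -6 - 1/214 = -1285/214 ≈ -6.0047)
(74 + (z + F(3)))*q = (74 + (-68 + 3))*(-1285/214) = (74 - 65)*(-1285/214) = 9*(-1285/214) = -11565/214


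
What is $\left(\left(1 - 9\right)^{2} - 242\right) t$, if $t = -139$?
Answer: $24742$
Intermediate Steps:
$\left(\left(1 - 9\right)^{2} - 242\right) t = \left(\left(1 - 9\right)^{2} - 242\right) \left(-139\right) = \left(\left(-8\right)^{2} - 242\right) \left(-139\right) = \left(64 - 242\right) \left(-139\right) = \left(-178\right) \left(-139\right) = 24742$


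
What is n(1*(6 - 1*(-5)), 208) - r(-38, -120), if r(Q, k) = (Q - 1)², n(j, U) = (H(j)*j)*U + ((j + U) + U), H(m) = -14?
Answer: -33126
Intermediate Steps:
n(j, U) = j + 2*U - 14*U*j (n(j, U) = (-14*j)*U + ((j + U) + U) = -14*U*j + ((U + j) + U) = -14*U*j + (j + 2*U) = j + 2*U - 14*U*j)
r(Q, k) = (-1 + Q)²
n(1*(6 - 1*(-5)), 208) - r(-38, -120) = (1*(6 - 1*(-5)) + 2*208 - 14*208*1*(6 - 1*(-5))) - (-1 - 38)² = (1*(6 + 5) + 416 - 14*208*1*(6 + 5)) - 1*(-39)² = (1*11 + 416 - 14*208*1*11) - 1*1521 = (11 + 416 - 14*208*11) - 1521 = (11 + 416 - 32032) - 1521 = -31605 - 1521 = -33126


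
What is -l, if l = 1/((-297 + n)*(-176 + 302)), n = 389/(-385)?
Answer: 55/2065212 ≈ 2.6632e-5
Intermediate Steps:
n = -389/385 (n = 389*(-1/385) = -389/385 ≈ -1.0104)
l = -55/2065212 (l = 1/((-297 - 389/385)*(-176 + 302)) = 1/(-114734/385*126) = 1/(-2065212/55) = -55/2065212 ≈ -2.6632e-5)
-l = -1*(-55/2065212) = 55/2065212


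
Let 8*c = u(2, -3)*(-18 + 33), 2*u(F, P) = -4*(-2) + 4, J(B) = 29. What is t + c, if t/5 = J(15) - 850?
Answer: -16375/4 ≈ -4093.8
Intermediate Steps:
u(F, P) = 6 (u(F, P) = (-4*(-2) + 4)/2 = (8 + 4)/2 = (½)*12 = 6)
t = -4105 (t = 5*(29 - 850) = 5*(-821) = -4105)
c = 45/4 (c = (6*(-18 + 33))/8 = (6*15)/8 = (⅛)*90 = 45/4 ≈ 11.250)
t + c = -4105 + 45/4 = -16375/4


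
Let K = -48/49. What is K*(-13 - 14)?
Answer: 1296/49 ≈ 26.449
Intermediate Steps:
K = -48/49 (K = -48*1/49 = -48/49 ≈ -0.97959)
K*(-13 - 14) = -48*(-13 - 14)/49 = -48/49*(-27) = 1296/49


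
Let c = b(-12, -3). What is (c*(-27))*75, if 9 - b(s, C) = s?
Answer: -42525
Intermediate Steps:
b(s, C) = 9 - s
c = 21 (c = 9 - 1*(-12) = 9 + 12 = 21)
(c*(-27))*75 = (21*(-27))*75 = -567*75 = -42525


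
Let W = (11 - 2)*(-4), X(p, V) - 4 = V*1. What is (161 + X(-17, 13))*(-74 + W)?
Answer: -19580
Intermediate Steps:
X(p, V) = 4 + V (X(p, V) = 4 + V*1 = 4 + V)
W = -36 (W = 9*(-4) = -36)
(161 + X(-17, 13))*(-74 + W) = (161 + (4 + 13))*(-74 - 36) = (161 + 17)*(-110) = 178*(-110) = -19580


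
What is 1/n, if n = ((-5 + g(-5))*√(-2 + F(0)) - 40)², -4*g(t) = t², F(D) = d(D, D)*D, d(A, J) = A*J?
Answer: 16/(25*(32 + 9*I*√2)²) ≈ 0.00039221 - 0.00037064*I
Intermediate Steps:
F(D) = D³ (F(D) = (D*D)*D = D²*D = D³)
g(t) = -t²/4
n = (-40 - 45*I*√2/4)² (n = ((-5 - ¼*(-5)²)*√(-2 + 0³) - 40)² = ((-5 - ¼*25)*√(-2 + 0) - 40)² = ((-5 - 25/4)*√(-2) - 40)² = (-45*I*√2/4 - 40)² = (-40 - 45*I*√2/4)² ≈ 1346.9 + 1272.8*I)
1/n = 1/(10775/8 + 900*I*√2)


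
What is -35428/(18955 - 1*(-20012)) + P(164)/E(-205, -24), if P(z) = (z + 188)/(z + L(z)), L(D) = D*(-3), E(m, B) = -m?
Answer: -299486888/327517635 ≈ -0.91441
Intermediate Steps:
L(D) = -3*D
P(z) = -(188 + z)/(2*z) (P(z) = (z + 188)/(z - 3*z) = (188 + z)/((-2*z)) = (188 + z)*(-1/(2*z)) = -(188 + z)/(2*z))
-35428/(18955 - 1*(-20012)) + P(164)/E(-205, -24) = -35428/(18955 - 1*(-20012)) + ((½)*(-188 - 1*164)/164)/((-1*(-205))) = -35428/(18955 + 20012) + ((½)*(1/164)*(-188 - 164))/205 = -35428/38967 + ((½)*(1/164)*(-352))*(1/205) = -35428*1/38967 - 44/41*1/205 = -35428/38967 - 44/8405 = -299486888/327517635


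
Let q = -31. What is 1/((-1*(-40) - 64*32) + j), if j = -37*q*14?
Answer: 1/14050 ≈ 7.1174e-5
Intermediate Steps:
j = 16058 (j = -37*(-31)*14 = 1147*14 = 16058)
1/((-1*(-40) - 64*32) + j) = 1/((-1*(-40) - 64*32) + 16058) = 1/((40 - 2048) + 16058) = 1/(-2008 + 16058) = 1/14050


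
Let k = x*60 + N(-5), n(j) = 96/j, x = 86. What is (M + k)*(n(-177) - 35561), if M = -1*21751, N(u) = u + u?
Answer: 34831072731/59 ≈ 5.9036e+8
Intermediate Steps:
N(u) = 2*u
M = -21751
k = 5150 (k = 86*60 + 2*(-5) = 5160 - 10 = 5150)
(M + k)*(n(-177) - 35561) = (-21751 + 5150)*(96/(-177) - 35561) = -16601*(96*(-1/177) - 35561) = -16601*(-32/59 - 35561) = -16601*(-2098131/59) = 34831072731/59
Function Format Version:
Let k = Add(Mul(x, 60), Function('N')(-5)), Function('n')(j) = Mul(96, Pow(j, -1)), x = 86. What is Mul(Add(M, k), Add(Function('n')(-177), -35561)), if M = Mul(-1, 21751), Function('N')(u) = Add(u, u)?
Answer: Rational(34831072731, 59) ≈ 5.9036e+8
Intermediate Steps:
Function('N')(u) = Mul(2, u)
M = -21751
k = 5150 (k = Add(Mul(86, 60), Mul(2, -5)) = Add(5160, -10) = 5150)
Mul(Add(M, k), Add(Function('n')(-177), -35561)) = Mul(Add(-21751, 5150), Add(Mul(96, Pow(-177, -1)), -35561)) = Mul(-16601, Add(Mul(96, Rational(-1, 177)), -35561)) = Mul(-16601, Add(Rational(-32, 59), -35561)) = Mul(-16601, Rational(-2098131, 59)) = Rational(34831072731, 59)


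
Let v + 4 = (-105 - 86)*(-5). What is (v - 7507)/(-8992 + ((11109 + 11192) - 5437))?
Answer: -1639/1968 ≈ -0.83282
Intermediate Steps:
v = 951 (v = -4 + (-105 - 86)*(-5) = -4 - 191*(-5) = -4 + 955 = 951)
(v - 7507)/(-8992 + ((11109 + 11192) - 5437)) = (951 - 7507)/(-8992 + ((11109 + 11192) - 5437)) = -6556/(-8992 + (22301 - 5437)) = -6556/(-8992 + 16864) = -6556/7872 = -6556*1/7872 = -1639/1968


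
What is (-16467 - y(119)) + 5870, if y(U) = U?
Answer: -10716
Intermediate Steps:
(-16467 - y(119)) + 5870 = (-16467 - 1*119) + 5870 = (-16467 - 119) + 5870 = -16586 + 5870 = -10716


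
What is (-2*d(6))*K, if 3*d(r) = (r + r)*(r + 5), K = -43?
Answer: 3784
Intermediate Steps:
d(r) = 2*r*(5 + r)/3 (d(r) = ((r + r)*(r + 5))/3 = ((2*r)*(5 + r))/3 = (2*r*(5 + r))/3 = 2*r*(5 + r)/3)
(-2*d(6))*K = -4*6*(5 + 6)/3*(-43) = -4*6*11/3*(-43) = -2*44*(-43) = -88*(-43) = 3784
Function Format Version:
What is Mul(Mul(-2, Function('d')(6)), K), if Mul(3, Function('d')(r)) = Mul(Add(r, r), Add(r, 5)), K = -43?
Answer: 3784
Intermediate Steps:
Function('d')(r) = Mul(Rational(2, 3), r, Add(5, r)) (Function('d')(r) = Mul(Rational(1, 3), Mul(Add(r, r), Add(r, 5))) = Mul(Rational(1, 3), Mul(Mul(2, r), Add(5, r))) = Mul(Rational(1, 3), Mul(2, r, Add(5, r))) = Mul(Rational(2, 3), r, Add(5, r)))
Mul(Mul(-2, Function('d')(6)), K) = Mul(Mul(-2, Mul(Rational(2, 3), 6, Add(5, 6))), -43) = Mul(Mul(-2, Mul(Rational(2, 3), 6, 11)), -43) = Mul(Mul(-2, 44), -43) = Mul(-88, -43) = 3784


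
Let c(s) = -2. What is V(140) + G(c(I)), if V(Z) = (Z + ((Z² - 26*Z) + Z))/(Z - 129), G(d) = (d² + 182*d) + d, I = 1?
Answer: 12258/11 ≈ 1114.4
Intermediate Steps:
G(d) = d² + 183*d
V(Z) = (Z² - 24*Z)/(-129 + Z) (V(Z) = (Z + (Z² - 25*Z))/(-129 + Z) = (Z² - 24*Z)/(-129 + Z))
V(140) + G(c(I)) = 140*(-24 + 140)/(-129 + 140) - 2*(183 - 2) = 140*116/11 - 2*181 = 140*(1/11)*116 - 362 = 16240/11 - 362 = 12258/11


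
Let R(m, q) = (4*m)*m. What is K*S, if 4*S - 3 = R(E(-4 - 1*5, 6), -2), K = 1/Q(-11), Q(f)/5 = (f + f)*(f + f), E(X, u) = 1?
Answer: 7/9680 ≈ 0.00072314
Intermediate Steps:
Q(f) = 20*f² (Q(f) = 5*((f + f)*(f + f)) = 5*((2*f)*(2*f)) = 5*(4*f²) = 20*f²)
K = 1/2420 (K = 1/(20*(-11)²) = 1/(20*121) = 1/2420 ≈ 0.00041322)
R(m, q) = 4*m²
S = 7/4 (S = ¾ + (4*1²)/4 = ¾ + (4*1)/4 = ¾ + (¼)*4 = ¾ + 1 = 7/4 ≈ 1.7500)
K*S = (1/2420)*(7/4) = 7/9680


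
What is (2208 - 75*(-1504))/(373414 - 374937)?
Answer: -115008/1523 ≈ -75.514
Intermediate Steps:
(2208 - 75*(-1504))/(373414 - 374937) = (2208 + 112800)/(-1523) = 115008*(-1/1523) = -115008/1523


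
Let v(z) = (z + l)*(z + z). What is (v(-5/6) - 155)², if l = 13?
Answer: 9954025/324 ≈ 30722.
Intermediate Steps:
v(z) = 2*z*(13 + z) (v(z) = (z + 13)*(z + z) = (13 + z)*(2*z) = 2*z*(13 + z))
(v(-5/6) - 155)² = (2*(-5/6)*(13 - 5/6) - 155)² = (2*(-5*⅙)*(13 - 5*⅙) - 155)² = (2*(-⅚)*(13 - ⅚) - 155)² = (2*(-⅚)*(73/6) - 155)² = (-365/18 - 155)² = (-3155/18)² = 9954025/324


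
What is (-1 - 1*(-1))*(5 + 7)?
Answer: 0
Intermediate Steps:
(-1 - 1*(-1))*(5 + 7) = (-1 + 1)*12 = 0*12 = 0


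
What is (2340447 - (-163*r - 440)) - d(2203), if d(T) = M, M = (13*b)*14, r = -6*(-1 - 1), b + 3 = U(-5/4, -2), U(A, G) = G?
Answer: 2343753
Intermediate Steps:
b = -5 (b = -3 - 2 = -5)
r = 12 (r = -6*(-2) = 12)
M = -910 (M = (13*(-5))*14 = -65*14 = -910)
d(T) = -910
(2340447 - (-163*r - 440)) - d(2203) = (2340447 - (-163*12 - 440)) - 1*(-910) = (2340447 - (-1956 - 440)) + 910 = (2340447 - 1*(-2396)) + 910 = (2340447 + 2396) + 910 = 2342843 + 910 = 2343753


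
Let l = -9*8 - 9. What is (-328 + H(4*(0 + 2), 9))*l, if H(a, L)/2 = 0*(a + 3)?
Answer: 26568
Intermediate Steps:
H(a, L) = 0 (H(a, L) = 2*(0*(a + 3)) = 2*(0*(3 + a)) = 2*0 = 0)
l = -81 (l = -72 - 9 = -81)
(-328 + H(4*(0 + 2), 9))*l = (-328 + 0)*(-81) = -328*(-81) = 26568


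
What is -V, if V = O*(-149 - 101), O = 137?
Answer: 34250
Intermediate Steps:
V = -34250 (V = 137*(-149 - 101) = 137*(-250) = -34250)
-V = -1*(-34250) = 34250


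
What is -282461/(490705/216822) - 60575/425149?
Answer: -26037752594887733/208622740045 ≈ -1.2481e+5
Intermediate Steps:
-282461/(490705/216822) - 60575/425149 = -282461/(490705*(1/216822)) - 60575*1/425149 = -282461/490705/216822 - 60575/425149 = -282461*216822/490705 - 60575/425149 = -61243758942/490705 - 60575/425149 = -26037752594887733/208622740045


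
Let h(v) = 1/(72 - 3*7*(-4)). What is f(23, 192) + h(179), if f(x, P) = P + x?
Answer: 33541/156 ≈ 215.01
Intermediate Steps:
h(v) = 1/156 (h(v) = 1/(72 - 21*(-4)) = 1/(72 + 84) = 1/156)
f(23, 192) + h(179) = (192 + 23) + 1/156 = 215 + 1/156 = 33541/156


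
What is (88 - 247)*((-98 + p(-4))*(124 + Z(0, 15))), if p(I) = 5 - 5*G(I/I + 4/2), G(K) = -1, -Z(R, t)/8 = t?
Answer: 55968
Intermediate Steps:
Z(R, t) = -8*t
p(I) = 10 (p(I) = 5 - 5*(-1) = 5 + 5 = 10)
(88 - 247)*((-98 + p(-4))*(124 + Z(0, 15))) = (88 - 247)*((-98 + 10)*(124 - 8*15)) = -(-13992)*(124 - 120) = -(-13992)*4 = -159*(-352) = 55968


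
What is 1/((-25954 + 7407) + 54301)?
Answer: 1/35754 ≈ 2.7969e-5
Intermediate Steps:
1/((-25954 + 7407) + 54301) = 1/(-18547 + 54301) = 1/35754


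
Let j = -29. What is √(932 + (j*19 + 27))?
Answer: 2*√102 ≈ 20.199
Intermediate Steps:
√(932 + (j*19 + 27)) = √(932 + (-29*19 + 27)) = √(932 + (-551 + 27)) = √(932 - 524) = √408 = 2*√102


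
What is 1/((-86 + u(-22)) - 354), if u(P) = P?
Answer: -1/462 ≈ -0.0021645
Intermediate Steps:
1/((-86 + u(-22)) - 354) = 1/((-86 - 22) - 354) = 1/(-108 - 354) = 1/(-462) = -1/462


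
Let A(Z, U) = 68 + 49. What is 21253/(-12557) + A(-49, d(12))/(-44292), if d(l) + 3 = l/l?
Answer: -314269015/185391548 ≈ -1.6952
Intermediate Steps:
d(l) = -2 (d(l) = -3 + l/l = -3 + 1 = -2)
A(Z, U) = 117
21253/(-12557) + A(-49, d(12))/(-44292) = 21253/(-12557) + 117/(-44292) = 21253*(-1/12557) + 117*(-1/44292) = -21253/12557 - 39/14764 = -314269015/185391548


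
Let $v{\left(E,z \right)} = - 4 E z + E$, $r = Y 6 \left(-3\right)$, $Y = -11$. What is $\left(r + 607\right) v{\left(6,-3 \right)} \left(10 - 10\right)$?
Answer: $0$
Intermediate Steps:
$r = 198$ ($r = - 11 \cdot 6 \left(-3\right) = \left(-11\right) \left(-18\right) = 198$)
$v{\left(E,z \right)} = E - 4 E z$ ($v{\left(E,z \right)} = - 4 E z + E = E - 4 E z$)
$\left(r + 607\right) v{\left(6,-3 \right)} \left(10 - 10\right) = \left(198 + 607\right) 6 \left(1 - -12\right) \left(10 - 10\right) = 805 \cdot 6 \left(1 + 12\right) 0 = 805 \cdot 6 \cdot 13 \cdot 0 = 805 \cdot 78 \cdot 0 = 805 \cdot 0 = 0$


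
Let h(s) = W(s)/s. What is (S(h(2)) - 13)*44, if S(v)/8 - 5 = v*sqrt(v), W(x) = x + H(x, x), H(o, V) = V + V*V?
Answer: 4004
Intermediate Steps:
H(o, V) = V + V**2
W(x) = x + x*(1 + x)
h(s) = 2 + s (h(s) = (s*(2 + s))/s = 2 + s)
S(v) = 40 + 8*v**(3/2) (S(v) = 40 + 8*(v*sqrt(v)) = 40 + 8*v**(3/2))
(S(h(2)) - 13)*44 = ((40 + 8*(2 + 2)**(3/2)) - 13)*44 = ((40 + 8*4**(3/2)) - 13)*44 = ((40 + 8*8) - 13)*44 = ((40 + 64) - 13)*44 = (104 - 13)*44 = 91*44 = 4004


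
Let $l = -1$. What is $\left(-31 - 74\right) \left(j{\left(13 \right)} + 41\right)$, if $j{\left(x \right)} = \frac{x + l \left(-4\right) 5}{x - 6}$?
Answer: $-4800$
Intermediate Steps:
$j{\left(x \right)} = \frac{20 + x}{-6 + x}$ ($j{\left(x \right)} = \frac{x + \left(-1\right) \left(-4\right) 5}{x - 6} = \frac{x + 4 \cdot 5}{-6 + x} = \frac{x + 20}{-6 + x} = \frac{20 + x}{-6 + x}$)
$\left(-31 - 74\right) \left(j{\left(13 \right)} + 41\right) = \left(-31 - 74\right) \left(\frac{20 + 13}{-6 + 13} + 41\right) = - 105 \left(\frac{1}{7} \cdot 33 + 41\right) = - 105 \left(\frac{33}{7} + 41\right) = \left(-105\right) \frac{320}{7} = -4800$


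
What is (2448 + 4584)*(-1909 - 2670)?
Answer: -32199528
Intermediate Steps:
(2448 + 4584)*(-1909 - 2670) = 7032*(-4579) = -32199528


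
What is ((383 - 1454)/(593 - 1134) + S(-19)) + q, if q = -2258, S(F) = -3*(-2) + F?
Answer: -1227540/541 ≈ -2269.0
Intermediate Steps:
S(F) = 6 + F
((383 - 1454)/(593 - 1134) + S(-19)) + q = ((383 - 1454)/(593 - 1134) + (6 - 19)) - 2258 = (-1071/(-541) - 13) - 2258 = (-1071*(-1/541) - 13) - 2258 = (1071/541 - 13) - 2258 = -5962/541 - 2258 = -1227540/541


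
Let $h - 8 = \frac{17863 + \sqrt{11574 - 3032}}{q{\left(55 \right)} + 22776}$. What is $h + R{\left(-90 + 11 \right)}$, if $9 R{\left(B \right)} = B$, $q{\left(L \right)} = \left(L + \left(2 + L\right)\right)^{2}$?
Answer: $- \frac{86473}{317880} + \frac{\sqrt{8542}}{35320} \approx -0.26941$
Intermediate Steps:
$q{\left(L \right)} = \left(2 + 2 L\right)^{2}$
$R{\left(B \right)} = \frac{B}{9}$
$h = \frac{300423}{35320} + \frac{\sqrt{8542}}{35320}$ ($h = 8 + \frac{17863 + \sqrt{11574 - 3032}}{4 \left(1 + 55\right)^{2} + 22776} = 8 + \frac{17863 + \sqrt{8542}}{4 \cdot 56^{2} + 22776} = 8 + \frac{17863 + \sqrt{8542}}{4 \cdot 3136 + 22776} = 8 + \frac{17863 + \sqrt{8542}}{12544 + 22776} = 8 + \frac{17863 + \sqrt{8542}}{35320} = 8 + \left(17863 + \sqrt{8542}\right) \frac{1}{35320} = 8 + \left(\frac{17863}{35320} + \frac{\sqrt{8542}}{35320}\right) = \frac{300423}{35320} + \frac{\sqrt{8542}}{35320} \approx 8.5084$)
$h + R{\left(-90 + 11 \right)} = \left(\frac{300423}{35320} + \frac{\sqrt{8542}}{35320}\right) + \frac{-90 + 11}{9} = \left(\frac{300423}{35320} + \frac{\sqrt{8542}}{35320}\right) + \frac{1}{9} \left(-79\right) = \left(\frac{300423}{35320} + \frac{\sqrt{8542}}{35320}\right) - \frac{79}{9} = - \frac{86473}{317880} + \frac{\sqrt{8542}}{35320}$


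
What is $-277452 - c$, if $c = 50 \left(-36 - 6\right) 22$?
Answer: $-231252$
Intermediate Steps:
$c = -46200$ ($c = 50 \left(-36 - 6\right) 22 = 50 \left(-42\right) 22 = \left(-2100\right) 22 = -46200$)
$-277452 - c = -277452 - -46200 = -277452 + 46200 = -231252$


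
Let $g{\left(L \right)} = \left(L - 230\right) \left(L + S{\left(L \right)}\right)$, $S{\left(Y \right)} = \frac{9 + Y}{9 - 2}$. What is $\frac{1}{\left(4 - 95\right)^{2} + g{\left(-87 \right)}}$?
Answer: $\frac{7}{275746} \approx 2.5386 \cdot 10^{-5}$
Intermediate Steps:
$S{\left(Y \right)} = \frac{9}{7} + \frac{Y}{7}$ ($S{\left(Y \right)} = \frac{9 + Y}{7} = \left(9 + Y\right) \frac{1}{7} = \frac{9}{7} + \frac{Y}{7}$)
$g{\left(L \right)} = \left(-230 + L\right) \left(\frac{9}{7} + \frac{8 L}{7}\right)$ ($g{\left(L \right)} = \left(L - 230\right) \left(L + \left(\frac{9}{7} + \frac{L}{7}\right)\right) = \left(-230 + L\right) \left(\frac{9}{7} + \frac{8 L}{7}\right)$)
$\frac{1}{\left(4 - 95\right)^{2} + g{\left(-87 \right)}} = \frac{1}{\left(4 - 95\right)^{2} - \left(-22461 - \frac{60552}{7}\right)} = \frac{1}{\left(-91\right)^{2} + \left(- \frac{2070}{7} + \frac{159297}{7} + \frac{8}{7} \cdot 7569\right)} = \frac{1}{8281 + \left(- \frac{2070}{7} + \frac{159297}{7} + \frac{60552}{7}\right)} = \frac{1}{8281 + \frac{217779}{7}} = \frac{1}{\frac{275746}{7}} = \frac{7}{275746}$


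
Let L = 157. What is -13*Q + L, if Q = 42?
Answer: -389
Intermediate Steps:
-13*Q + L = -13*42 + 157 = -546 + 157 = -389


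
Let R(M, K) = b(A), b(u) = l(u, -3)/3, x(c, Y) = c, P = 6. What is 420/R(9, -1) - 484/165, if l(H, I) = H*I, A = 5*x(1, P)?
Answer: -1304/15 ≈ -86.933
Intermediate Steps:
A = 5 (A = 5*1 = 5)
b(u) = -u (b(u) = (u*(-3))/3 = -3*u*(⅓) = -u)
R(M, K) = -5 (R(M, K) = -1*5 = -5)
420/R(9, -1) - 484/165 = 420/(-5) - 484/165 = 420*(-⅕) - 484*1/165 = -84 - 44/15 = -1304/15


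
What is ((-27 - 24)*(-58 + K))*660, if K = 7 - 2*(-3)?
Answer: 1514700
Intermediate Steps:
K = 13 (K = 7 + 6 = 13)
((-27 - 24)*(-58 + K))*660 = ((-27 - 24)*(-58 + 13))*660 = -51*(-45)*660 = 2295*660 = 1514700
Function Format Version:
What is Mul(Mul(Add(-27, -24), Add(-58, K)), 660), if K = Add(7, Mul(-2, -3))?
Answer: 1514700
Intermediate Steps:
K = 13 (K = Add(7, 6) = 13)
Mul(Mul(Add(-27, -24), Add(-58, K)), 660) = Mul(Mul(Add(-27, -24), Add(-58, 13)), 660) = Mul(Mul(-51, -45), 660) = Mul(2295, 660) = 1514700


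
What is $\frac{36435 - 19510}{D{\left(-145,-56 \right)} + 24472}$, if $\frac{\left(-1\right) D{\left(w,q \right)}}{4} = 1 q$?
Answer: $\frac{16925}{24696} \approx 0.68533$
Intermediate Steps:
$D{\left(w,q \right)} = - 4 q$ ($D{\left(w,q \right)} = - 4 \cdot 1 q = - 4 q$)
$\frac{36435 - 19510}{D{\left(-145,-56 \right)} + 24472} = \frac{36435 - 19510}{\left(-4\right) \left(-56\right) + 24472} = \frac{16925}{224 + 24472} = \frac{16925}{24696}$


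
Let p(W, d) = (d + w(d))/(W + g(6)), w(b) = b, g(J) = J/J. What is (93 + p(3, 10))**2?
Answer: 9604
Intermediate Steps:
g(J) = 1
p(W, d) = 2*d/(1 + W) (p(W, d) = (d + d)/(W + 1) = (2*d)/(1 + W) = 2*d/(1 + W))
(93 + p(3, 10))**2 = (93 + 2*10/(1 + 3))**2 = (93 + 2*10/4)**2 = (93 + 2*10*(1/4))**2 = (93 + 5)**2 = 98**2 = 9604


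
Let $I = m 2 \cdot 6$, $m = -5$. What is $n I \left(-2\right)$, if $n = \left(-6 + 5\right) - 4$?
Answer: $-600$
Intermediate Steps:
$n = -5$ ($n = -1 - 4 = -5$)
$I = -60$ ($I = \left(-5\right) 2 \cdot 6 = \left(-10\right) 6 = -60$)
$n I \left(-2\right) = \left(-5\right) \left(-60\right) \left(-2\right) = 300 \left(-2\right) = -600$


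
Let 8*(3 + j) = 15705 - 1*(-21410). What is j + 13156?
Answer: 142339/8 ≈ 17792.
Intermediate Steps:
j = 37091/8 (j = -3 + (15705 - 1*(-21410))/8 = -3 + (15705 + 21410)/8 = -3 + (1/8)*37115 = -3 + 37115/8 = 37091/8 ≈ 4636.4)
j + 13156 = 37091/8 + 13156 = 142339/8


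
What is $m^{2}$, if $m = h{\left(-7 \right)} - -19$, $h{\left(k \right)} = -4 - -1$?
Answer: $256$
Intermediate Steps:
$h{\left(k \right)} = -3$ ($h{\left(k \right)} = -4 + 1 = -3$)
$m = 16$ ($m = -3 - -19 = -3 + 19 = 16$)
$m^{2} = 16^{2} = 256$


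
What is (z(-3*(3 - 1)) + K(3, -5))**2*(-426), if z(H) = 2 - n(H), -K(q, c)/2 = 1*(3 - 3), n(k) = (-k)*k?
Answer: -615144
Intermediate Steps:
n(k) = -k**2
K(q, c) = 0 (K(q, c) = -2*(3 - 3) = -2*0 = 0)
z(H) = 2 + H**2 (z(H) = 2 - (-1)*H**2 = 2 + H**2)
(z(-3*(3 - 1)) + K(3, -5))**2*(-426) = ((2 + (-3*(3 - 1))**2) + 0)**2*(-426) = ((2 + (-3*2)**2) + 0)**2*(-426) = ((2 + (-6)**2) + 0)**2*(-426) = ((2 + 36) + 0)**2*(-426) = (38 + 0)**2*(-426) = 38**2*(-426) = 1444*(-426) = -615144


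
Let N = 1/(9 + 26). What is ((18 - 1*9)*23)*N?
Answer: 207/35 ≈ 5.9143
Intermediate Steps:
N = 1/35 ≈ 0.028571
((18 - 1*9)*23)*N = ((18 - 1*9)*23)*(1/35) = ((18 - 9)*23)*(1/35) = (9*23)*(1/35) = 207*(1/35) = 207/35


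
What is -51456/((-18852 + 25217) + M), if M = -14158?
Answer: 51456/7793 ≈ 6.6029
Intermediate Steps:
-51456/((-18852 + 25217) + M) = -51456/((-18852 + 25217) - 14158) = -51456/(6365 - 14158) = -51456/(-7793) = -51456*(-1/7793) = 51456/7793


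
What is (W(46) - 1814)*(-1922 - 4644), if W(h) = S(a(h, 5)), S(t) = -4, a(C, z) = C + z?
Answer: 11936988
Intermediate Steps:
W(h) = -4
(W(46) - 1814)*(-1922 - 4644) = (-4 - 1814)*(-1922 - 4644) = -1818*(-6566) = 11936988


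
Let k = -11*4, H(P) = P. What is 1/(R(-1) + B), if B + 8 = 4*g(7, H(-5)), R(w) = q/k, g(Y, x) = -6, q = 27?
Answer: -44/1435 ≈ -0.030662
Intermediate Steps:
k = -44
R(w) = -27/44 (R(w) = 27/(-44) = 27*(-1/44) = -27/44)
B = -32 (B = -8 + 4*(-6) = -8 - 24 = -32)
1/(R(-1) + B) = 1/(-27/44 - 32) = 1/(-1435/44) = -44/1435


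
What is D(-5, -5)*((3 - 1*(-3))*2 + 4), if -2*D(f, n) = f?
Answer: 40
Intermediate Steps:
D(f, n) = -f/2
D(-5, -5)*((3 - 1*(-3))*2 + 4) = (-1/2*(-5))*((3 - 1*(-3))*2 + 4) = 5*((3 + 3)*2 + 4)/2 = 5*(6*2 + 4)/2 = 5*(12 + 4)/2 = (5/2)*16 = 40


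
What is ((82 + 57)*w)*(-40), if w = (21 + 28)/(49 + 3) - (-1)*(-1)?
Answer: 4170/13 ≈ 320.77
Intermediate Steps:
w = -3/52 (w = 49/52 - 1*1 = 49*(1/52) - 1 = 49/52 - 1 = -3/52 ≈ -0.057692)
((82 + 57)*w)*(-40) = ((82 + 57)*(-3/52))*(-40) = (139*(-3/52))*(-40) = -417/52*(-40) = 4170/13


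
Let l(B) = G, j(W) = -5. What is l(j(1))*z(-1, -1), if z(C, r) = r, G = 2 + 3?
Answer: -5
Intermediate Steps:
G = 5
l(B) = 5
l(j(1))*z(-1, -1) = 5*(-1) = -5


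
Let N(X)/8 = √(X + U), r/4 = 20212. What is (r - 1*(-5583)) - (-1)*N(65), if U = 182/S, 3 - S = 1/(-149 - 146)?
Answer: 86431 + 16*√6162130/443 ≈ 86521.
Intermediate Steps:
S = 886/295 (S = 3 - 1/(-149 - 146) = 3 - 1/(-295) = 3 - 1*(-1/295) = 3 + 1/295 = 886/295 ≈ 3.0034)
r = 80848 (r = 4*20212 = 80848)
U = 26845/443 (U = 182/(886/295) = 182*(295/886) = 26845/443 ≈ 60.598)
N(X) = 8*√(26845/443 + X) (N(X) = 8*√(X + 26845/443) = 8*√(26845/443 + X))
(r - 1*(-5583)) - (-1)*N(65) = (80848 - 1*(-5583)) - (-1)*8*√(11892335 + 196249*65)/443 = (80848 + 5583) - (-1)*8*√(11892335 + 12756185)/443 = 86431 - (-1)*8*√24648520/443 = 86431 - (-1)*8*(2*√6162130)/443 = 86431 - (-1)*16*√6162130/443 = 86431 - (-16)*√6162130/443 = 86431 + 16*√6162130/443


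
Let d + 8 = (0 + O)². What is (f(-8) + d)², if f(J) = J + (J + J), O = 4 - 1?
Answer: 529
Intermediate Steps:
O = 3
f(J) = 3*J (f(J) = J + 2*J = 3*J)
d = 1 (d = -8 + (0 + 3)² = -8 + 3² = -8 + 9 = 1)
(f(-8) + d)² = (3*(-8) + 1)² = (-24 + 1)² = (-23)² = 529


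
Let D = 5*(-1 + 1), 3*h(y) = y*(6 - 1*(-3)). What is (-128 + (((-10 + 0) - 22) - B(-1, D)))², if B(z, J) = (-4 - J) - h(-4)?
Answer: 28224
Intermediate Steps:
h(y) = 3*y (h(y) = (y*(6 - 1*(-3)))/3 = (y*(6 + 3))/3 = (y*9)/3 = (9*y)/3 = 3*y)
D = 0 (D = 5*0 = 0)
B(z, J) = 8 - J (B(z, J) = (-4 - J) - 3*(-4) = (-4 - J) - 1*(-12) = (-4 - J) + 12 = 8 - J)
(-128 + (((-10 + 0) - 22) - B(-1, D)))² = (-128 + (((-10 + 0) - 22) - (8 - 1*0)))² = (-128 + ((-10 - 22) - (8 + 0)))² = (-128 + (-32 - 1*8))² = (-128 + (-32 - 8))² = (-128 - 40)² = (-168)² = 28224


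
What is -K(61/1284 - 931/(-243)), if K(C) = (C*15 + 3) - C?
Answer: -2979869/52002 ≈ -57.303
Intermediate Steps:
K(C) = 3 + 14*C (K(C) = (15*C + 3) - C = (3 + 15*C) - C = 3 + 14*C)
-K(61/1284 - 931/(-243)) = -(3 + 14*(61/1284 - 931/(-243))) = -(3 + 14*(61*(1/1284) - 931*(-1/243))) = -(3 + 14*(61/1284 + 931/243)) = -(3 + 14*(403409/104004)) = -(3 + 2823863/52002) = -1*2979869/52002 = -2979869/52002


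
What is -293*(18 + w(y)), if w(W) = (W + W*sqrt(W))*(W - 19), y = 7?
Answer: 19338 + 24612*sqrt(7) ≈ 84455.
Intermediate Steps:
w(W) = (-19 + W)*(W + W**(3/2)) (w(W) = (W + W**(3/2))*(-19 + W) = (-19 + W)*(W + W**(3/2)))
-293*(18 + w(y)) = -293*(18 + (7**2 + 7**(5/2) - 19*7 - 133*sqrt(7))) = -293*(18 + (49 + 49*sqrt(7) - 133 - 133*sqrt(7))) = -293*(18 + (-84 - 84*sqrt(7))) = -293*(-66 - 84*sqrt(7)) = 19338 + 24612*sqrt(7)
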